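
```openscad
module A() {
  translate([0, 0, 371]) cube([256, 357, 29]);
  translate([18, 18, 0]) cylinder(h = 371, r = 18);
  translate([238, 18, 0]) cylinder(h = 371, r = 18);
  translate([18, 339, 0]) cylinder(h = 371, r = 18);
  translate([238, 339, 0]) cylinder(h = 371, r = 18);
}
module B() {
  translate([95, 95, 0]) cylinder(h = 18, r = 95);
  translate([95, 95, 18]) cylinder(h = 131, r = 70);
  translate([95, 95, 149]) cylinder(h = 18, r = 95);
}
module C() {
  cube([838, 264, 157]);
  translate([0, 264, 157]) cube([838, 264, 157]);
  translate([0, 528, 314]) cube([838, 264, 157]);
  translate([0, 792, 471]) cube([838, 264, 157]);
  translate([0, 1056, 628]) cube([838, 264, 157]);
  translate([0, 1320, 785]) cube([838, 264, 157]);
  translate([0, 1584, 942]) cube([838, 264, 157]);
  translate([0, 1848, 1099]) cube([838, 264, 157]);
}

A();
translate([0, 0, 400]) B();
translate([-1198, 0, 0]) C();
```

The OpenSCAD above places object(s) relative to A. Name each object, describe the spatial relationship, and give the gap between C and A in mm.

A is a stool. B is a spool. C is a staircase. The spool is on top of the stool. The staircase is on the floor beside the stool on its −x side. The gap between the staircase and the stool is 360 mm.

The staircase's nearest face is 360 mm from the stool's −x face.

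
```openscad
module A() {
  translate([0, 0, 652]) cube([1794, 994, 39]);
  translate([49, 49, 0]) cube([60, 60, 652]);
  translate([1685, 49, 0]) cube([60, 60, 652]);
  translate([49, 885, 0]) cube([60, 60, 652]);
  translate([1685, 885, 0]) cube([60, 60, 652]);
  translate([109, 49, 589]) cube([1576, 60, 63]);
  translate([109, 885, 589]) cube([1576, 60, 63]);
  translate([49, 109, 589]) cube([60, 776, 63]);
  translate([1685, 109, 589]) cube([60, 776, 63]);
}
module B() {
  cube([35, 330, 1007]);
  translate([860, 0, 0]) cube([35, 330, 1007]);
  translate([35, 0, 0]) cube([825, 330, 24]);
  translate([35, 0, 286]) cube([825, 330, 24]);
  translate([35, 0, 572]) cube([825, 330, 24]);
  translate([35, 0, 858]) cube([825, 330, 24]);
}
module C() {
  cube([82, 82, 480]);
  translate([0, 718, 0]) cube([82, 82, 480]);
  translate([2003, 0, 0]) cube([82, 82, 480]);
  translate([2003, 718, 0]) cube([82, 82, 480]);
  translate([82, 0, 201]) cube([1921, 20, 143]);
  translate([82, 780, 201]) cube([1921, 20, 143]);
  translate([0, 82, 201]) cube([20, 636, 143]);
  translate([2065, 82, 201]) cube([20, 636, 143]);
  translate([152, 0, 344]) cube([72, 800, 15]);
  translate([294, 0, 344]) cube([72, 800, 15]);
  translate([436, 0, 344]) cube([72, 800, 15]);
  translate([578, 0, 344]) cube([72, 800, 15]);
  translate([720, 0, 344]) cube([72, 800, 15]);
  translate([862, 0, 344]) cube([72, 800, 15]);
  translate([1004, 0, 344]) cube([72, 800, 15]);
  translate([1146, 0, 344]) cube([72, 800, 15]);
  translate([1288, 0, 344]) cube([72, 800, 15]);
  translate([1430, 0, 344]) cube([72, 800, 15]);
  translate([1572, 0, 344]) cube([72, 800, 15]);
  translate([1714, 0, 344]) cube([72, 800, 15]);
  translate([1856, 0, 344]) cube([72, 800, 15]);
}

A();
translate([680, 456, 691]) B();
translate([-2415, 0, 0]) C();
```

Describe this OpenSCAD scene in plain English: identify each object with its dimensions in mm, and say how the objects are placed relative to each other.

A is a table with a 1794×994 mm rectangular top, 39 mm thick, top surface at z = 691 mm, supported by four 60×60 mm square legs, each inset 49 mm from the nearest pair of top edges, running from the floor. Four apron rails, 60 mm thick and 63 mm tall, run between adjacent legs with their top edges flush with the underside of the top and their outer faces flush with the legs' outer faces.

B is a bookshelf 895 mm wide overall, 330 mm deep and 1007 mm tall. The two sides are 35 mm thick vertical panels. 4 horizontal shelves of 24 mm thickness span between the inner faces of the sides; the lowest shelf sits on the floor and shelves are stacked with a clear vertical gap of 262 mm between each pair.

C is a bed frame 2085 mm long (x) by 800 mm wide (y). Four 82×82 mm corner posts, 480 mm tall, at the corners of the footprint. Four rails of 20 mm thickness and 143 mm height run between adjacent posts with their undersides at z = 201 mm, their outer faces flush with the outside of the frame (the two x-running rails run between the posts' inner faces; the two y-running rails run between the posts' inner faces). 13 slats, each 72 mm wide (x) and 15 mm thick, lie across the top of the two x-running rails, running the full 800 mm width of the frame in y; the slats are evenly spaced along x between the inner faces of the end posts with equal gaps (rounded down to the nearest mm) at the −x end and between each pair — any rounding remainder accumulates at the +x end.

The bookshelf is on top of the table. The bed frame is on the floor beside the table on its −x side.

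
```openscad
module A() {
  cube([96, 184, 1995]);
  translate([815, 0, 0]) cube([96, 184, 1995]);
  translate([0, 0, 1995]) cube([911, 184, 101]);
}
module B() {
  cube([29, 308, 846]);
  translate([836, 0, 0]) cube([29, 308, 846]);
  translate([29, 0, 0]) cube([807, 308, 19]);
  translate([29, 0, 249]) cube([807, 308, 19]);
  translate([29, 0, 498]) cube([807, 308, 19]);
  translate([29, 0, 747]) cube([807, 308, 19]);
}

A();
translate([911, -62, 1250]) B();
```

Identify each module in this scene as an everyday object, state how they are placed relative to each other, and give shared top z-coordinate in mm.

A is a door frame. B is a bookshelf. The bookshelf is beside the door frame with their tops flush at z = 2096. The shared top z-coordinate is 2096 mm.

Both tops at z = 2096 mm.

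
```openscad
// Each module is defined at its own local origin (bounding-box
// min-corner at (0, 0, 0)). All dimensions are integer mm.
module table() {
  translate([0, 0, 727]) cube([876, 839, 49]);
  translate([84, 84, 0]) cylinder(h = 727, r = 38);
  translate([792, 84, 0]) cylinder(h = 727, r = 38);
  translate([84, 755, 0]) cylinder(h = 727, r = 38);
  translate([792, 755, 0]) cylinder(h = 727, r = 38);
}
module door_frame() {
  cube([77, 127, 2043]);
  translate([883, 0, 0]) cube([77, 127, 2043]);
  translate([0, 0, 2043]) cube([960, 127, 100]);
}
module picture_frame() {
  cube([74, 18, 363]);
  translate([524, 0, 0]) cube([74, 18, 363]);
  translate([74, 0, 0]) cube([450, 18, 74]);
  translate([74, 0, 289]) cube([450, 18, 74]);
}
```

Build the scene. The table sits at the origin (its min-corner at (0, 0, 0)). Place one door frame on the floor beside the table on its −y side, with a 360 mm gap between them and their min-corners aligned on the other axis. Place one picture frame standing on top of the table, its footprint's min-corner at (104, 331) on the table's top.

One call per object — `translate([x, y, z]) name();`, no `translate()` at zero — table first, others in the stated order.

table();
translate([0, -487, 0]) door_frame();
translate([104, 331, 776]) picture_frame();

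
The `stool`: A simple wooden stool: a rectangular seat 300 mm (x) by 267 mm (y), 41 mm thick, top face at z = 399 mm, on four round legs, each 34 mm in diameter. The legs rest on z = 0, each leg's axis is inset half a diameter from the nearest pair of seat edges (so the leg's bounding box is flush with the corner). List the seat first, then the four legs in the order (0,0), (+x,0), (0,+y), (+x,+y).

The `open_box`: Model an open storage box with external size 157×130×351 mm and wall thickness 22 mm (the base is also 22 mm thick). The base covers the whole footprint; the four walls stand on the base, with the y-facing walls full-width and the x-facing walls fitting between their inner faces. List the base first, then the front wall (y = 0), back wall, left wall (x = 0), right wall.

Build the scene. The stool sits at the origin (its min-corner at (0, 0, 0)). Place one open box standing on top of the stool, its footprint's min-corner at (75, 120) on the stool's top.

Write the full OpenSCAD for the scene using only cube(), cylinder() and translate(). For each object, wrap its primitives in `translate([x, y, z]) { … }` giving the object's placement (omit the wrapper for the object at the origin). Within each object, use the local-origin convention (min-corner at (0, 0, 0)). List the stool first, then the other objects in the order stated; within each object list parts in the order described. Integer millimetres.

translate([0, 0, 358]) cube([300, 267, 41]);
translate([17, 17, 0]) cylinder(h = 358, r = 17);
translate([283, 17, 0]) cylinder(h = 358, r = 17);
translate([17, 250, 0]) cylinder(h = 358, r = 17);
translate([283, 250, 0]) cylinder(h = 358, r = 17);
translate([75, 120, 399]) {
  cube([157, 130, 22]);
  translate([0, 0, 22]) cube([157, 22, 329]);
  translate([0, 108, 22]) cube([157, 22, 329]);
  translate([0, 22, 22]) cube([22, 86, 329]);
  translate([135, 22, 22]) cube([22, 86, 329]);
}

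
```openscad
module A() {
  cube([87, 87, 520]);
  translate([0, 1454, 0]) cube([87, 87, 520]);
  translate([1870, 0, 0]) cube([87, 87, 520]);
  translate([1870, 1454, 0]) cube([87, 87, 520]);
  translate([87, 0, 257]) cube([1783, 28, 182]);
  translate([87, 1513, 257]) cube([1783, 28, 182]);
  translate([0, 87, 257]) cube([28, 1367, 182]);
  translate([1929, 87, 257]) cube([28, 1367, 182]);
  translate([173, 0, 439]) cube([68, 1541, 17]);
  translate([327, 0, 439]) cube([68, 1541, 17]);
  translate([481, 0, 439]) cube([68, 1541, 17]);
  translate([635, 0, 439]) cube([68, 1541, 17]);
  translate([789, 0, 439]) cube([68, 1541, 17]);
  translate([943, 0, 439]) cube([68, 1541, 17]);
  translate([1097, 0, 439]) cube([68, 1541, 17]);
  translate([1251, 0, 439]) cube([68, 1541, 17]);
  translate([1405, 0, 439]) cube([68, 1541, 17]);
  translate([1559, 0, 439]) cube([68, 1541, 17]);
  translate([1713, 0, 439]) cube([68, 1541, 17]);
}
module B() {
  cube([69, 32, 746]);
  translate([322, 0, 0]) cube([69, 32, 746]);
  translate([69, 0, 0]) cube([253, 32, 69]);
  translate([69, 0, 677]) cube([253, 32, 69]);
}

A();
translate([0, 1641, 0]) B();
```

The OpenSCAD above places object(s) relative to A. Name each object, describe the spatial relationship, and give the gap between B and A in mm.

A is a bed frame. B is a picture frame. The picture frame is on the floor beside the bed frame on its +y side. The gap between the picture frame and the bed frame is 100 mm.

The picture frame's nearest face is 100 mm from the bed frame's +y face.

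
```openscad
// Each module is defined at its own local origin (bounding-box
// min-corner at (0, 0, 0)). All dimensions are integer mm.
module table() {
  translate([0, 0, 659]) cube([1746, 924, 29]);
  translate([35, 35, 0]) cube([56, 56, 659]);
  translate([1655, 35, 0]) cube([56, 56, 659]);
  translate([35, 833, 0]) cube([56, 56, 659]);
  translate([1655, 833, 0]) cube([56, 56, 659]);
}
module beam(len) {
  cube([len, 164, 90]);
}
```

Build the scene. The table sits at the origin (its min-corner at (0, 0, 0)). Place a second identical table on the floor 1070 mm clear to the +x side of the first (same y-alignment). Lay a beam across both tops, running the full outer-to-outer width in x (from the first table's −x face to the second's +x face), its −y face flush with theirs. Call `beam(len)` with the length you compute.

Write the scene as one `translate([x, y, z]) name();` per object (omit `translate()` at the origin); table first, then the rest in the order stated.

table();
translate([2816, 0, 0]) table();
translate([0, 0, 688]) beam(4562);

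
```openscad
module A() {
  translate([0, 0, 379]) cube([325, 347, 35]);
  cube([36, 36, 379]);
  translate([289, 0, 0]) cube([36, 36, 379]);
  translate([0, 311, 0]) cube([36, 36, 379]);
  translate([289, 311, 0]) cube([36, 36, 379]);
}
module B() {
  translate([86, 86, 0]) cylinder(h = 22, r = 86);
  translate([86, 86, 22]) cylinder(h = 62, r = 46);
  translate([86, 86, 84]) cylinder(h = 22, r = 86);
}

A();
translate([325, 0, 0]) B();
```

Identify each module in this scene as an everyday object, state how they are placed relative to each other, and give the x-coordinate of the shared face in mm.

The stool's +x face and the spool's −x face are both at x = 325 mm.

A is a stool. B is a spool. The spool is against the stool's +x side, with their −y faces flush. The x-coordinate of the shared face is 325 mm.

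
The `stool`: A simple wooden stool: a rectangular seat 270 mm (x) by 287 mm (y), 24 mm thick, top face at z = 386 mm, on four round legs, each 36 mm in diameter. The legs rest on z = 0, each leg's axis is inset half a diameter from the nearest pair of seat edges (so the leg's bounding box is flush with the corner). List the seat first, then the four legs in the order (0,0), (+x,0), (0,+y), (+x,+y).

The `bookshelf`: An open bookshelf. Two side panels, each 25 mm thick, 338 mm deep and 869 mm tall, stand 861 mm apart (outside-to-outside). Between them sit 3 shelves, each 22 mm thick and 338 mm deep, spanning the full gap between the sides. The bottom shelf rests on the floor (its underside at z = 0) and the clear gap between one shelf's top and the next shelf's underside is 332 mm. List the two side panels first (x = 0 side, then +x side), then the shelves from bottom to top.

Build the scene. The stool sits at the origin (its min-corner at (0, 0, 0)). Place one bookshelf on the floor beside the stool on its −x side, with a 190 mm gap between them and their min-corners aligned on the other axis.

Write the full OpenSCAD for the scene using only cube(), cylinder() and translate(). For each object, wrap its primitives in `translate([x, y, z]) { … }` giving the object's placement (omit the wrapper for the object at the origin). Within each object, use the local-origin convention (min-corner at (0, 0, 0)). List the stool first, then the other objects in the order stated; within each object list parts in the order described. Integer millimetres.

translate([0, 0, 362]) cube([270, 287, 24]);
translate([18, 18, 0]) cylinder(h = 362, r = 18);
translate([252, 18, 0]) cylinder(h = 362, r = 18);
translate([18, 269, 0]) cylinder(h = 362, r = 18);
translate([252, 269, 0]) cylinder(h = 362, r = 18);
translate([-1051, 0, 0]) {
  cube([25, 338, 869]);
  translate([836, 0, 0]) cube([25, 338, 869]);
  translate([25, 0, 0]) cube([811, 338, 22]);
  translate([25, 0, 354]) cube([811, 338, 22]);
  translate([25, 0, 708]) cube([811, 338, 22]);
}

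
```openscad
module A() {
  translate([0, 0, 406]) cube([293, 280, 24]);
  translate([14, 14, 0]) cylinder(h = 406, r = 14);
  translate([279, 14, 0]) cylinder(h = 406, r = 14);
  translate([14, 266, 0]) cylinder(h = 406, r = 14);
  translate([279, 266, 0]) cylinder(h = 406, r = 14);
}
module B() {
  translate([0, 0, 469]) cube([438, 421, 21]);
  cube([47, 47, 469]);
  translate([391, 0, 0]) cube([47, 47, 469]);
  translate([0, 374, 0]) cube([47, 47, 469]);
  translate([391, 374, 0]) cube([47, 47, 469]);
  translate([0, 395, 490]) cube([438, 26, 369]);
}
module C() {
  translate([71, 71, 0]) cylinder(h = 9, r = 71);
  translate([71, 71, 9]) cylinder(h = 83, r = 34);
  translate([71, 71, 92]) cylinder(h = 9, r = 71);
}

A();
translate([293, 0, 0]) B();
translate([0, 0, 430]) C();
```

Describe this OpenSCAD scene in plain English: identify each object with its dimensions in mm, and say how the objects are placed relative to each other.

A is a four-legged stool. The seat is a 293×280×24 mm slab whose top surface is at z = 430 mm; four round legs, each 28 mm in diameter, run from the floor (z = 0) to the underside of the seat, each leg's axis is inset half a diameter from the nearest pair of seat edges (so the leg's bounding box is flush with the corner).

B is a chair: 438×421 mm seat, 21 mm thick, top at z = 490 mm, on four 47 mm square corner legs flush with the seat edges. A 26 mm thick backrest slab spans the full seat width, extending 369 mm above the seat top, its back face flush with the seat's +y edge.

C is a spool: two coaxial disc flanges of radius 71 mm and thickness 9 mm, joined by a core cylinder of radius 34 mm and height 83 mm. The lower flange rests on z = 0 and the three cylinders share a vertical axis.

The chair is against the stool's +x side, with their −y faces flush. The spool is on top of the stool.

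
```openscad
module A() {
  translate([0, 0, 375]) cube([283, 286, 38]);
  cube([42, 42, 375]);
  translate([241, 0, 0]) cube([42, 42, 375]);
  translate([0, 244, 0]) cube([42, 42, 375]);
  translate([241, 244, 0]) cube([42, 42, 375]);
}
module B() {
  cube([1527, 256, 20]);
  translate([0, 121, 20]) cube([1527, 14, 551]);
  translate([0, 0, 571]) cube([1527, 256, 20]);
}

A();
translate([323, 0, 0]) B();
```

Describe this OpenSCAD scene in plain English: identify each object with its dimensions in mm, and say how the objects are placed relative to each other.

A is a four-legged stool. The seat is 283×286 mm, 38 mm thick, top at z = 413 mm. It stands on four square legs, each 42×42 mm in cross-section, from z = 0 to the seat underside, each flush with a corner of the seat.

B is an I-beam lying along x, 1527 mm long. Overall section height 591 mm. Two flanges 256 mm wide (y) and 20 mm thick, one on the floor and one at the top; a web 14 mm thick runs between them, centred on the flange width.

The I-beam is on the floor beside the stool on its +x side.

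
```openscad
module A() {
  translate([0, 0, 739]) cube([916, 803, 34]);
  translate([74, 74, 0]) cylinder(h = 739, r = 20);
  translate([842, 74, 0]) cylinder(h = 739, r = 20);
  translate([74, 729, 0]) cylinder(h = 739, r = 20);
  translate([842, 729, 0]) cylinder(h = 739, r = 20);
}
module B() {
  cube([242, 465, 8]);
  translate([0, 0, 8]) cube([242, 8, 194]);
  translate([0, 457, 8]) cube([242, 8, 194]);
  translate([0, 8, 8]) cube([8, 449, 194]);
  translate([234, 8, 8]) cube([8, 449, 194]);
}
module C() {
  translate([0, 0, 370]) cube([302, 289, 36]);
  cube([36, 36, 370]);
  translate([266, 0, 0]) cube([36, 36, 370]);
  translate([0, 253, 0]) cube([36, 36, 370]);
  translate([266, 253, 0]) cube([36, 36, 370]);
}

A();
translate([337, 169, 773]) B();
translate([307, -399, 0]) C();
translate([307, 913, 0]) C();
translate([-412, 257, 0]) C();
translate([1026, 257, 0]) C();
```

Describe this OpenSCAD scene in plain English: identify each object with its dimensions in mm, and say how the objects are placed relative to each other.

A is a table with a 916×803 mm rectangular top, 34 mm thick, top surface at z = 773 mm, supported by four round legs of 40 mm diameter, each leg's bounding box inset 54 mm from the nearest pair of top edges, running from the floor.

B is an open storage box with external size 242×465×202 mm and wall thickness 8 mm (the base is also 8 mm thick). The base covers the whole footprint; the four walls stand on the base, with the y-facing walls full-width and the x-facing walls fitting between their inner faces.

C is a simple wooden stool: a rectangular seat 302 mm (x) by 289 mm (y), 36 mm thick, top face at z = 406 mm, on four square legs, each 36×36 mm in cross-section. The legs rest on z = 0, each flush with a corner of the seat.

The open box is on top of the table, centred. Four stools sit around the table at the −y, +y, −x, +x sides.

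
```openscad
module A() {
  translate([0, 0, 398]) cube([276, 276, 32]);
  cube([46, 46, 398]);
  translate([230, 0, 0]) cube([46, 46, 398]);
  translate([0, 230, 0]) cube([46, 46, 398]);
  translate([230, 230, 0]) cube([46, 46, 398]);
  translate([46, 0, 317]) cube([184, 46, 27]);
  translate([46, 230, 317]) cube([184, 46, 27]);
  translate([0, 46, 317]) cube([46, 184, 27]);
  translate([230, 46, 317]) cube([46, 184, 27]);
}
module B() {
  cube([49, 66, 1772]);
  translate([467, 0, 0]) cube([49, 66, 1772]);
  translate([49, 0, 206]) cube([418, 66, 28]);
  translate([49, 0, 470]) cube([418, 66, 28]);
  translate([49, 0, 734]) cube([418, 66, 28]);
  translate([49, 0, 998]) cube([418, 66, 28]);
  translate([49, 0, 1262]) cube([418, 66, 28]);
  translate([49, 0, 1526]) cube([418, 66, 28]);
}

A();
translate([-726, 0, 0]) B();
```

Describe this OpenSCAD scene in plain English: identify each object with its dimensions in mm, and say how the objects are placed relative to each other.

A is a four-legged stool. The seat is 276×276 mm, 32 mm thick, top at z = 430 mm. It stands on four square legs, each 46×46 mm in cross-section, from z = 0 to the seat underside, each flush with a corner of the seat. Four stretchers, 46 mm wide and 27 mm tall, connect adjacent legs with their undersides at z = 317 mm, each running between the inner faces of the legs it joins and aligned with the legs' outer faces on the other axis.

B is a straight ladder. Two 49×66 mm vertical rails, 1772 mm tall, stand 516 mm apart (outside-to-outside) with their front faces coplanar on the −y side. 6 rungs, each 66 mm deep and 28 mm tall, span between the inner faces of the rails, front faces flush with the rails. The lowest rung's underside is at z = 206 mm and rungs are spaced 264 mm apart (underside to underside).

The ladder is on the floor beside the stool on its −x side.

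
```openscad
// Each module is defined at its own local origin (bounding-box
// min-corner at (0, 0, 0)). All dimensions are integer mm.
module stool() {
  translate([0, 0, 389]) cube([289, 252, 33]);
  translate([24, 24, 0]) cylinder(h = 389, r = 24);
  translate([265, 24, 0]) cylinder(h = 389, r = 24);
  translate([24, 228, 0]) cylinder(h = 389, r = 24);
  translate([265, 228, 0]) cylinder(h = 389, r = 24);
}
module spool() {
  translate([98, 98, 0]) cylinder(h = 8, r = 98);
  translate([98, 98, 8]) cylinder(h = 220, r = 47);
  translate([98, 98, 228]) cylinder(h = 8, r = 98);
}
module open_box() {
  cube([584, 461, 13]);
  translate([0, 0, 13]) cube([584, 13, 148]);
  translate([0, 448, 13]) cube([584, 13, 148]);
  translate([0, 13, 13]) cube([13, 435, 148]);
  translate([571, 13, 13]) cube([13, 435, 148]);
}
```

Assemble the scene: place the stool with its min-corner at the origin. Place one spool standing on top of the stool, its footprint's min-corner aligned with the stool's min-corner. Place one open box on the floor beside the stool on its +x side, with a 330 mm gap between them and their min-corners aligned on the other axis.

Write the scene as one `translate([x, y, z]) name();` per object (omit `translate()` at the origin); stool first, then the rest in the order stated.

stool();
translate([0, 0, 422]) spool();
translate([619, 0, 0]) open_box();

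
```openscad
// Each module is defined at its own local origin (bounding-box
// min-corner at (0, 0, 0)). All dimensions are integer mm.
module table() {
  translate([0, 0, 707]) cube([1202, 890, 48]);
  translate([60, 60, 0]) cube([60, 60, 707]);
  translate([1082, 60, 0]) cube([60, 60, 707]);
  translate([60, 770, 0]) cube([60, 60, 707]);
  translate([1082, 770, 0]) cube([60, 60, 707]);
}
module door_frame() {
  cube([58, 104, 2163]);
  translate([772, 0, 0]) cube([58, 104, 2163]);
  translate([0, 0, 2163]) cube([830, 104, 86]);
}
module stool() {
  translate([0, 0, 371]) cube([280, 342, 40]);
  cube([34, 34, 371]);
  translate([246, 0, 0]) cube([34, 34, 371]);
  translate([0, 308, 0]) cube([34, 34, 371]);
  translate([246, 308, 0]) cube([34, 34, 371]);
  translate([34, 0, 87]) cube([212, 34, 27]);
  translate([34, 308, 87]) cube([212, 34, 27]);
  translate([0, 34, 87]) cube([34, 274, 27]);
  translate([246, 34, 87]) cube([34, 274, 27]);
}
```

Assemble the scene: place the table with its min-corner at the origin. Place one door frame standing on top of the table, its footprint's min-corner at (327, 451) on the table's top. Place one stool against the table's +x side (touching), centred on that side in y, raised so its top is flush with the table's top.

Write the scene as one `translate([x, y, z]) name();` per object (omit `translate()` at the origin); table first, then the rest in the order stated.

table();
translate([327, 451, 755]) door_frame();
translate([1202, 274, 344]) stool();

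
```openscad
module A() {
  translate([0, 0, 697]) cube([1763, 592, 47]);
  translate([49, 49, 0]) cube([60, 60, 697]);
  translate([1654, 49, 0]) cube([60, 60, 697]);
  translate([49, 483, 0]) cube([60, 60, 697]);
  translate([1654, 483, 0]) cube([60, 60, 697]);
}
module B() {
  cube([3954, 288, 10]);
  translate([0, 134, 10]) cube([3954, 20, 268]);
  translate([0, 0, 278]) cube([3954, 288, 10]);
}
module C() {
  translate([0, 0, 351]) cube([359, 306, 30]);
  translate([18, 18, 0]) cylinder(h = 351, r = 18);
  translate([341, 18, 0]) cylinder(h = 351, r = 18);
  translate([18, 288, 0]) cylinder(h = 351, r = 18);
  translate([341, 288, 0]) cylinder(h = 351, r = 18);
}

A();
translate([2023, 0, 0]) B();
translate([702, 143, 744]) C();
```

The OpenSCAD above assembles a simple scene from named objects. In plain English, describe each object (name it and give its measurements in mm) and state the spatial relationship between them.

A is a table: top 1763 mm (x) × 592 mm (y), 47 mm thick, upper face at z = 744 mm, on four 60×60 mm square legs, each inset 49 mm from the nearest pair of top edges, running from z = 0 to the bottom of the top.

B is an I-beam lying along x, 3954 mm long. Overall section height 288 mm. Two flanges 288 mm wide (y) and 10 mm thick, one on the floor and one at the top; a web 20 mm thick runs between them, centred on the flange width.

C is a four-legged stool. The seat is a 359×306×30 mm slab whose top surface is at z = 381 mm; four round legs, each 36 mm in diameter, run from the floor (z = 0) to the underside of the seat, each leg's axis is inset half a diameter from the nearest pair of seat edges (so the leg's bounding box is flush with the corner).

The I-beam is on the floor beside the table on its +x side. The stool is on top of the table, centred.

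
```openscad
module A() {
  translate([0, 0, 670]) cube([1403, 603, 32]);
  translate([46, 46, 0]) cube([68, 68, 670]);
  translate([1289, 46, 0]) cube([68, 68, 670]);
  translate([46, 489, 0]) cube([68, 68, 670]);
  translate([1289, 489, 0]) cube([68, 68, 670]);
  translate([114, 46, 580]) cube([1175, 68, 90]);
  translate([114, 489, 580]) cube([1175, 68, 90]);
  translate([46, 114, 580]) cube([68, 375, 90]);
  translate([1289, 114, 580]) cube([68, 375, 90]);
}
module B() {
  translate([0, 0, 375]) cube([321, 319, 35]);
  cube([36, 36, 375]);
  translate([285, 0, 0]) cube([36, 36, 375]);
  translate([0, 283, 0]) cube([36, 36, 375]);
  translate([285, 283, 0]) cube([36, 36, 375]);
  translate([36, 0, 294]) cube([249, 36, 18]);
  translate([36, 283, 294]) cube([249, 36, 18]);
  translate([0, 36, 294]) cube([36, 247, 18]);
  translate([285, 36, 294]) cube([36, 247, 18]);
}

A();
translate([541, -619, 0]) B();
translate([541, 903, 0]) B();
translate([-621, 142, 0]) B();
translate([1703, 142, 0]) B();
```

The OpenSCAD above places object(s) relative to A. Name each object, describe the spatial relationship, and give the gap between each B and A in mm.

A is a table. B is a stool. Four stools sit around the table at the −y, +y, −x, +x sides. The gap between each stool and the table is 300 mm.

Each stool's nearest face is 300 mm from the table's bounding box.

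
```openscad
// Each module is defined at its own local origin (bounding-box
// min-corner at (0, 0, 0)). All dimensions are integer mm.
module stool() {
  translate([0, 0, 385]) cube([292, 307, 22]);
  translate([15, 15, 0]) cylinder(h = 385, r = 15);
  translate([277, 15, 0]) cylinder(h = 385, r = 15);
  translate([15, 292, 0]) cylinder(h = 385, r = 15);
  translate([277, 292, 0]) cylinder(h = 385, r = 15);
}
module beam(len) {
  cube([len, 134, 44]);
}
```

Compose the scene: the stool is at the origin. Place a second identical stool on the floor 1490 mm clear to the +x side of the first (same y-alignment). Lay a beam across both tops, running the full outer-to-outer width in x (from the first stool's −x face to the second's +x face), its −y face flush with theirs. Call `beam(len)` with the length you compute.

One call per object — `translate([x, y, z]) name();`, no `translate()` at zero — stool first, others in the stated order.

stool();
translate([1782, 0, 0]) stool();
translate([0, 0, 407]) beam(2074);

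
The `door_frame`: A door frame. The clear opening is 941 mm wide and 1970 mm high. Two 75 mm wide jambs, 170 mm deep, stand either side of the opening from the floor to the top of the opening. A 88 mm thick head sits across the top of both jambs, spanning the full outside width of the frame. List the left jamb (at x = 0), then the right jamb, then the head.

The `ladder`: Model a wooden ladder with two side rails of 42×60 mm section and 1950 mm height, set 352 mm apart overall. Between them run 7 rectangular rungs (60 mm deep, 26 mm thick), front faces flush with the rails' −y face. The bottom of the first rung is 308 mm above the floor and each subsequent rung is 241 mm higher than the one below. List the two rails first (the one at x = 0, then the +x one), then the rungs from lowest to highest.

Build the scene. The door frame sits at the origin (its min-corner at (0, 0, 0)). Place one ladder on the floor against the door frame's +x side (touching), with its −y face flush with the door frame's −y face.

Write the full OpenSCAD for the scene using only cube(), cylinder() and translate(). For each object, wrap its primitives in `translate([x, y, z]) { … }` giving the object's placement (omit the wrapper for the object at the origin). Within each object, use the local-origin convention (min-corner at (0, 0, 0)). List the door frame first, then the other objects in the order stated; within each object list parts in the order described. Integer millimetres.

cube([75, 170, 1970]);
translate([1016, 0, 0]) cube([75, 170, 1970]);
translate([0, 0, 1970]) cube([1091, 170, 88]);
translate([1091, 0, 0]) {
  cube([42, 60, 1950]);
  translate([310, 0, 0]) cube([42, 60, 1950]);
  translate([42, 0, 308]) cube([268, 60, 26]);
  translate([42, 0, 549]) cube([268, 60, 26]);
  translate([42, 0, 790]) cube([268, 60, 26]);
  translate([42, 0, 1031]) cube([268, 60, 26]);
  translate([42, 0, 1272]) cube([268, 60, 26]);
  translate([42, 0, 1513]) cube([268, 60, 26]);
  translate([42, 0, 1754]) cube([268, 60, 26]);
}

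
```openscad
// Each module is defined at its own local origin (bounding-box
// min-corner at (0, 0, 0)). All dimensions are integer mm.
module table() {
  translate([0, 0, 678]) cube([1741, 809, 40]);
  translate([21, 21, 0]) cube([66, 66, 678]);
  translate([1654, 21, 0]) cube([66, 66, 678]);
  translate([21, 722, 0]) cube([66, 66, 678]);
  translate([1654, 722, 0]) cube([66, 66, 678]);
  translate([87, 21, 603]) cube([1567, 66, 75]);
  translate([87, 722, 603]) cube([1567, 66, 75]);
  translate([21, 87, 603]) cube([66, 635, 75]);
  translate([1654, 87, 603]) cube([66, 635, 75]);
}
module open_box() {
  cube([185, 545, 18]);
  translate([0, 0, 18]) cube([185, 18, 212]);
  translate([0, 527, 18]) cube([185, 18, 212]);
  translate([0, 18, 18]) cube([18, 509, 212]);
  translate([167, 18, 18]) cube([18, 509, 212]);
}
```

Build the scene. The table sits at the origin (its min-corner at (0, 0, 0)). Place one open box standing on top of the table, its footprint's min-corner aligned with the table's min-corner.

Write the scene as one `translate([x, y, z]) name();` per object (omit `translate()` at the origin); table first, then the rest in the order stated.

table();
translate([0, 0, 718]) open_box();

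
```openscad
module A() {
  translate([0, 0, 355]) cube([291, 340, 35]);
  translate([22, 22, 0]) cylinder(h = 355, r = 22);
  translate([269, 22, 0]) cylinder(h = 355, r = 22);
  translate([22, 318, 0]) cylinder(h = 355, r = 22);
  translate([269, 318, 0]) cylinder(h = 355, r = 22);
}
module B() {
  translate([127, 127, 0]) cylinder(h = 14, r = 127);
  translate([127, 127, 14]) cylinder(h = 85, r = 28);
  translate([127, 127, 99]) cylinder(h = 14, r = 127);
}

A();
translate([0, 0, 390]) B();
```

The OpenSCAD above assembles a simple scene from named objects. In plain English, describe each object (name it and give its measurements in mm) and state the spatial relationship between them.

A is a simple wooden stool: a rectangular seat 291 mm (x) by 340 mm (y), 35 mm thick, top face at z = 390 mm, on four round legs, each 44 mm in diameter. The legs rest on z = 0, each leg's axis is inset half a diameter from the nearest pair of seat edges (so the leg's bounding box is flush with the corner).

B is a spool: two coaxial disc flanges of radius 127 mm and thickness 14 mm, joined by a core cylinder of radius 28 mm and height 85 mm. The lower flange rests on z = 0 and the three cylinders share a vertical axis.

The spool is on top of the stool.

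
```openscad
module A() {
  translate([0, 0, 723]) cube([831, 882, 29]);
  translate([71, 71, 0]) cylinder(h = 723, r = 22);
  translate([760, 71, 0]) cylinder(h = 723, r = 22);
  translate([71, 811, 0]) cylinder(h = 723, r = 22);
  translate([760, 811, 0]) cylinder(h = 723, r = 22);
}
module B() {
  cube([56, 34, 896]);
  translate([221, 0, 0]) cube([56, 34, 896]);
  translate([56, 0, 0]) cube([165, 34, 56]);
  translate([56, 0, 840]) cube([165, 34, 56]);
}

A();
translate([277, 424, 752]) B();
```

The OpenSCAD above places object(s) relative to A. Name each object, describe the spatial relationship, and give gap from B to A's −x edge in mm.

The picture frame's min-x is at 277; the table's min-x is 0; gap = 277 mm.

A is a table. B is a picture frame. The picture frame is on top of the table, centred. The gap from the picture frame to the table's −x edge is 277 mm.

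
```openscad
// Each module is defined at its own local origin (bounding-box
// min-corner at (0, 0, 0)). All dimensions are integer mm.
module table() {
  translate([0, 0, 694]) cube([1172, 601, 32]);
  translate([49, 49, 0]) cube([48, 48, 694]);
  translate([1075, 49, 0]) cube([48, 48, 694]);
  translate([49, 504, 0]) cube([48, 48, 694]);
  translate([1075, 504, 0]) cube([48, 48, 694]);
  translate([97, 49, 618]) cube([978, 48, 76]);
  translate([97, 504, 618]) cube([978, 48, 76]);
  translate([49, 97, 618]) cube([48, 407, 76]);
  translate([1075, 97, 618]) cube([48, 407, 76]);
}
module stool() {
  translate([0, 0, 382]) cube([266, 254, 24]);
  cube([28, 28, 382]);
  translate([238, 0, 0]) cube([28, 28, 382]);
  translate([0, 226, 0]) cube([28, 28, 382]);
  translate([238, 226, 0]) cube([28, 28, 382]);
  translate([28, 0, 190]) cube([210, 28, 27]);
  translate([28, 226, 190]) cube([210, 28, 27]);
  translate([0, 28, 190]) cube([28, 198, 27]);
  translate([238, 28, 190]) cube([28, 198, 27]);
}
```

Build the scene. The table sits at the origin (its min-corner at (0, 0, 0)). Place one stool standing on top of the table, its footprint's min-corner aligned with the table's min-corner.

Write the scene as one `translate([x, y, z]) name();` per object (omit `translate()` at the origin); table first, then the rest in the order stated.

table();
translate([0, 0, 726]) stool();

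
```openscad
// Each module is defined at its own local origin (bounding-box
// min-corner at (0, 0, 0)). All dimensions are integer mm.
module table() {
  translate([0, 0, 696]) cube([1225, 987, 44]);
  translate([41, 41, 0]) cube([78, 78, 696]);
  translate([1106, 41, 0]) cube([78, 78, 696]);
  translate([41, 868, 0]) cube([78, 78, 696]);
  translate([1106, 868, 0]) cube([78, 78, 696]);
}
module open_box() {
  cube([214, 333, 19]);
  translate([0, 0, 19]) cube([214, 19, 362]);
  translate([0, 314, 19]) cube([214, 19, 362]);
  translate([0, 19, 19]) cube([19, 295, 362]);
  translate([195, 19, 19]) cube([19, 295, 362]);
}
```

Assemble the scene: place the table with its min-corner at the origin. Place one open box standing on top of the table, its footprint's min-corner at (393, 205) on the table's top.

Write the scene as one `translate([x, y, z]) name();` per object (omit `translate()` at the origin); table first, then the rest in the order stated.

table();
translate([393, 205, 740]) open_box();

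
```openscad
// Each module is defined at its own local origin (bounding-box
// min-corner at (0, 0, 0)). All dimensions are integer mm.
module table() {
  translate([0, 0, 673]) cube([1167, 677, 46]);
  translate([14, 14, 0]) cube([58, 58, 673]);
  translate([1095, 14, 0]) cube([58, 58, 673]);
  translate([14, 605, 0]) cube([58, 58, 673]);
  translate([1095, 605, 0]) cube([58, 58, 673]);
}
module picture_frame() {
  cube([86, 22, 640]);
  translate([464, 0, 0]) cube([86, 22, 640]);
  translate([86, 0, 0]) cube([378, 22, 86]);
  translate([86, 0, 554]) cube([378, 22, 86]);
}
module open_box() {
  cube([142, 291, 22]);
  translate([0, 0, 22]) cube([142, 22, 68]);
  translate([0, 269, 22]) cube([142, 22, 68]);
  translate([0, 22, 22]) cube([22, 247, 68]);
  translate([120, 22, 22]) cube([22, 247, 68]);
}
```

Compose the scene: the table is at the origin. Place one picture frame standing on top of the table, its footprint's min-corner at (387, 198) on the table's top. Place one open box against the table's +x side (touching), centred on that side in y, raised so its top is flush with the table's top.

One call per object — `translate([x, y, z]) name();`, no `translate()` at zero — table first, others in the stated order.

table();
translate([387, 198, 719]) picture_frame();
translate([1167, 193, 629]) open_box();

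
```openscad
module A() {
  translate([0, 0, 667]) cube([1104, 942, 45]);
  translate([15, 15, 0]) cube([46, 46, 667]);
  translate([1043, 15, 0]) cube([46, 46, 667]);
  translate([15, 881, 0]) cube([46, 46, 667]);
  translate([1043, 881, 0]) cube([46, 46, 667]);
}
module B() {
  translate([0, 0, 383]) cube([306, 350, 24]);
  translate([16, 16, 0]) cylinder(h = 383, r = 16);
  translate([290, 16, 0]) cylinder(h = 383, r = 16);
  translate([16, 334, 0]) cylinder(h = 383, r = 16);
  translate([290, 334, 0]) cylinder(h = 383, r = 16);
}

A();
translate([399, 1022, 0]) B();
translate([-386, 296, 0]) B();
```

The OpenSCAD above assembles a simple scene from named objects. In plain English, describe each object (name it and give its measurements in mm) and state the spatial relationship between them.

A is a table with a 1104×942 mm rectangular top, 45 mm thick, top surface at z = 712 mm, supported by four 46×46 mm square legs, each inset 15 mm from the nearest pair of top edges, running from the floor.

B is a four-legged stool. The seat is a 306×350×24 mm slab whose top surface is at z = 407 mm; four round legs, each 32 mm in diameter, run from the floor (z = 0) to the underside of the seat, each leg's axis is inset half a diameter from the nearest pair of seat edges (so the leg's bounding box is flush with the corner).

Two stools sit around the table at the +y, −x sides.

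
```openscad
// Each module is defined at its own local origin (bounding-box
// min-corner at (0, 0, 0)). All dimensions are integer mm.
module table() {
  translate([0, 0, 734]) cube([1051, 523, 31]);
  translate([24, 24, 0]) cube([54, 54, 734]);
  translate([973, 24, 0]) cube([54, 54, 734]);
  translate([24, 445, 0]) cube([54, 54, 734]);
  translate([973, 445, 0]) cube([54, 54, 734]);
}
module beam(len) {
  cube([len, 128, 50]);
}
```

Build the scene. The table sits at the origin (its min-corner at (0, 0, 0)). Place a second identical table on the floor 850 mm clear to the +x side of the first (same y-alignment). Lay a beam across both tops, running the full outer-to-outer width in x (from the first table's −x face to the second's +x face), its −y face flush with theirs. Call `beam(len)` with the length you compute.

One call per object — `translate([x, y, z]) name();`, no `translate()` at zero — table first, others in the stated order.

table();
translate([1901, 0, 0]) table();
translate([0, 0, 765]) beam(2952);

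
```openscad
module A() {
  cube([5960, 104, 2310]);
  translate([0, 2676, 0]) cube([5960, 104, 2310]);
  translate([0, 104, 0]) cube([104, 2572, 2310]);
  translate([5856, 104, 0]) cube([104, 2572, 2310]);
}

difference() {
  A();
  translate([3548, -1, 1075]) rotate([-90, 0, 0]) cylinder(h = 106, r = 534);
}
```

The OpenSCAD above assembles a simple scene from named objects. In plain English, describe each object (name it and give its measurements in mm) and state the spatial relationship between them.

A is a box-shaped house frame (walls only): outside footprint 5960×2780 mm, wall height 2310 mm, wall thickness 104 mm. The two y-facing walls run the full x-width; the two x-facing walls fit between the inner faces of the y-facing walls.

The house frame has a circular hole of radius 534 mm through its front wall, centred at (x = 3548, z = 1075).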